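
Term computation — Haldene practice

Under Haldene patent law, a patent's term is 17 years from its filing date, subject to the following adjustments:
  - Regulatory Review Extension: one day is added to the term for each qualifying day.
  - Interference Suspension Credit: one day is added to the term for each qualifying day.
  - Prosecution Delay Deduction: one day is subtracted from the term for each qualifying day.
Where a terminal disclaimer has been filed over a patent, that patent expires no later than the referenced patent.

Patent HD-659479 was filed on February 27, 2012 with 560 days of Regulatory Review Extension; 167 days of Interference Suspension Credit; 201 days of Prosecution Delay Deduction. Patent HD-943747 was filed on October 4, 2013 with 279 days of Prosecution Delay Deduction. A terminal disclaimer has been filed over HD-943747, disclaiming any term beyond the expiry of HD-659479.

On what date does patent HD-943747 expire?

December 29, 2029

Natural term of HD-943747:
  Base: filing + 17 years → 4 October 2030.
  Prosecution Delay Deduction: −279 days → 29 December 2029.
Expiry of referenced patent HD-659479:
  Base: filing + 17 years → 27 February 2029.
  Regulatory Review Extension: +560 days → 10 September 2030.
  Interference Suspension Credit: +167 days → 24 February 2031.
  Prosecution Delay Deduction: −201 days → 7 August 2030.
Terminal disclaimer: HD-943747 expires on the earlier of 29 December 2029 and 7 August 2030.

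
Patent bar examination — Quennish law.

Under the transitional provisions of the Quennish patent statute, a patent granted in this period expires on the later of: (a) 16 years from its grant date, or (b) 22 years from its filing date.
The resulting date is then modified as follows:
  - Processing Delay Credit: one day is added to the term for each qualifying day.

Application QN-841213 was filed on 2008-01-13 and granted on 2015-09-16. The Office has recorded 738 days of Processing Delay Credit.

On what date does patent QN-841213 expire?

(a) grant + 16 years → 16 September 2031.
(b) filing + 22 years → 13 January 2030.
Later of the two: 16 September 2031.
Processing Delay Credit: +738 days → 23 September 2033.

September 23, 2033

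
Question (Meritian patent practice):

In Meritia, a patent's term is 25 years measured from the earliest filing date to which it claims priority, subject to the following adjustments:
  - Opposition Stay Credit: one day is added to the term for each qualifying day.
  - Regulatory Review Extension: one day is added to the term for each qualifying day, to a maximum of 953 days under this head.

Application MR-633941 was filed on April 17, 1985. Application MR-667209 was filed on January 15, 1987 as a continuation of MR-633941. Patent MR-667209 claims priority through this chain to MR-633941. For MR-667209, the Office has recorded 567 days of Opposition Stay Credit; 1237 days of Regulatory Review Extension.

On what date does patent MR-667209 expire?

Earliest priority filing: 17 April 1985.
Base term: 17 April 1985 + 25 years → 17 April 2010.
Opposition Stay Credit: +567 days → 5 November 2011.
Regulatory Review Extension: 1237 days claimed exceeds the 953-day cap, so +953 days → 15 June 2014.

June 15, 2014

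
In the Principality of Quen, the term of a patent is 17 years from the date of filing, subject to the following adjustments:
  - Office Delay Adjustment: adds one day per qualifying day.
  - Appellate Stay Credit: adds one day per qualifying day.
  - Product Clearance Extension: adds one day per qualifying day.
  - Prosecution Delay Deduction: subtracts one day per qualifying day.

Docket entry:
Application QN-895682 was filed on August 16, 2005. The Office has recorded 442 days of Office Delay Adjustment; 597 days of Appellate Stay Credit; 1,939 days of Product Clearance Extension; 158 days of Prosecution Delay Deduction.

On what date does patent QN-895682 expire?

2030-05-06

Base term: filing date + 17 years → 16 August 2022.
Office Delay Adjustment: +442 days → 1 November 2023.
Appellate Stay Credit: +597 days → 20 June 2025.
Product Clearance Extension: +1939 days → 11 October 2030.
Prosecution Delay Deduction: −158 days → 6 May 2030.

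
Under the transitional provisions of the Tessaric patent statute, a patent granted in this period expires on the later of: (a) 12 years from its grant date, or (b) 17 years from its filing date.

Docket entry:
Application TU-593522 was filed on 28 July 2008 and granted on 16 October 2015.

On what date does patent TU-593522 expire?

October 16, 2027

(a) grant + 12 years → 16 October 2027.
(b) filing + 17 years → 28 July 2025.
Later of the two: 16 October 2027.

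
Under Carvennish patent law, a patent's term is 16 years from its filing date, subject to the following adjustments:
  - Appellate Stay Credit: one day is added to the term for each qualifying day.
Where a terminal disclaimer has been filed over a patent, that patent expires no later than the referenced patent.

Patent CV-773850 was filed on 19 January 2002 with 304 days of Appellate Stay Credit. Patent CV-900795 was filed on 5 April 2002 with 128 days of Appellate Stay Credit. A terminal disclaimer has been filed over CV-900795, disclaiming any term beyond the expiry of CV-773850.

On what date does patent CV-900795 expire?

Natural term of CV-900795:
  Base: filing + 16 years → 5 April 2018.
  Appellate Stay Credit: +128 days → 11 August 2018.
Expiry of referenced patent CV-773850:
  Base: filing + 16 years → 19 January 2018.
  Appellate Stay Credit: +304 days → 19 November 2018.
Terminal disclaimer: CV-900795 expires on the earlier of 11 August 2018 and 19 November 2018.

August 11, 2018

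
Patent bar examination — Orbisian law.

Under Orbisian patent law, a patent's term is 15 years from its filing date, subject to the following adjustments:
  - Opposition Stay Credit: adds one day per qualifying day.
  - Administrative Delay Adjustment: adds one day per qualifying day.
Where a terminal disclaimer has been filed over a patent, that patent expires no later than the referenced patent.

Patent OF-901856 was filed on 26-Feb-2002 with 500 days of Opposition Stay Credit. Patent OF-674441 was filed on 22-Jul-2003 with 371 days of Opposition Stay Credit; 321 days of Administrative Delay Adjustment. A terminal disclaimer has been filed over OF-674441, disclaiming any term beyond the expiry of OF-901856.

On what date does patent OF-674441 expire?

July 11, 2018

Natural term of OF-674441:
  Base: filing + 15 years → 22 July 2018.
  Opposition Stay Credit: +371 days → 28 July 2019.
  Administrative Delay Adjustment: +321 days → 13 June 2020.
Expiry of referenced patent OF-901856:
  Base: filing + 15 years → 26 February 2017.
  Opposition Stay Credit: +500 days → 11 July 2018.
Terminal disclaimer: OF-674441 expires on the earlier of 13 June 2020 and 11 July 2018.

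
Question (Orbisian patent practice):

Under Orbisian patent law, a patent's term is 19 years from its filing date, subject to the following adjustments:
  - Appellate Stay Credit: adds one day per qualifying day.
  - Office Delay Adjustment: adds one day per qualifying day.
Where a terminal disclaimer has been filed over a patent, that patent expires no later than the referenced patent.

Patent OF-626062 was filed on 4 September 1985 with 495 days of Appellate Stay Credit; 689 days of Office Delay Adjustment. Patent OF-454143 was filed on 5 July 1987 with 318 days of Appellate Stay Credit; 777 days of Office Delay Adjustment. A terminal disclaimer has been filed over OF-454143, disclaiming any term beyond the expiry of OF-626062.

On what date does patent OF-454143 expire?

2007-12-02

Natural term of OF-454143:
  Base: filing + 19 years → 5 July 2006.
  Appellate Stay Credit: +318 days → 19 May 2007.
  Office Delay Adjustment: +777 days → 4 July 2009.
Expiry of referenced patent OF-626062:
  Base: filing + 19 years → 4 September 2004.
  Appellate Stay Credit: +495 days → 12 January 2006.
  Office Delay Adjustment: +689 days → 2 December 2007.
Terminal disclaimer: OF-454143 expires on the earlier of 4 July 2009 and 2 December 2007.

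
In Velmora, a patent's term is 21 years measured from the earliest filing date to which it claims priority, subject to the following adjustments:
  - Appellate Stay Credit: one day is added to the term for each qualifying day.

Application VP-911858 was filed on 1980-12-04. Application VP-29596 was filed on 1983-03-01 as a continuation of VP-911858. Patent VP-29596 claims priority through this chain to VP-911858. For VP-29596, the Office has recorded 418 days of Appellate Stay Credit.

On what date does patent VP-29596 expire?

January 26, 2003

Earliest priority filing: 4 December 1980.
Base term: 4 December 1980 + 21 years → 4 December 2001.
Appellate Stay Credit: +418 days → 26 January 2003.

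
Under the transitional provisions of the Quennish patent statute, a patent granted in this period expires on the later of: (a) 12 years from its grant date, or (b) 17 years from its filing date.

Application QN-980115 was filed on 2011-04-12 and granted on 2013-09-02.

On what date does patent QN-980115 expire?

(a) grant + 12 years → 2 September 2025.
(b) filing + 17 years → 12 April 2028.
Later of the two: 12 April 2028.

April 12, 2028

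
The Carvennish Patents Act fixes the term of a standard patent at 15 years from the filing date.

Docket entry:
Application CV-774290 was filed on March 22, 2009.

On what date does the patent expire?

Filing date + 15 years → 22 March 2024.

March 22, 2024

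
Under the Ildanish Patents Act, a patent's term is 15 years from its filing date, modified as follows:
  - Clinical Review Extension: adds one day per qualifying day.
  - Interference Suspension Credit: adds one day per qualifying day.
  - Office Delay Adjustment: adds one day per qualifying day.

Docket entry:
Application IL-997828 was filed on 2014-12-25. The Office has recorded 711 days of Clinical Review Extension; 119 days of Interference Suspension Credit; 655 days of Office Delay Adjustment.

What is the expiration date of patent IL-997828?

Base term: filing date + 15 years → 25 December 2029.
Clinical Review Extension: +711 days → 6 December 2031.
Interference Suspension Credit: +119 days → 3 April 2032.
Office Delay Adjustment: +655 days → 18 January 2034.

January 18, 2034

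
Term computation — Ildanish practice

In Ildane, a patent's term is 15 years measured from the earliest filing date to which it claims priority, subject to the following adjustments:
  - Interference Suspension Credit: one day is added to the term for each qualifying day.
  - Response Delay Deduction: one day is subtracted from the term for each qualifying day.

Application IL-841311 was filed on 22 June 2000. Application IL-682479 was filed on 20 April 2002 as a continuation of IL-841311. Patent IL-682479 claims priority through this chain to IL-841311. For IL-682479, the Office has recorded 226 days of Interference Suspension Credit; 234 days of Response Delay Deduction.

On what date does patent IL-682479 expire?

Earliest priority filing: 22 June 2000.
Base term: 22 June 2000 + 15 years → 22 June 2015.
Interference Suspension Credit: +226 days → 3 February 2016.
Response Delay Deduction: −234 days → 14 June 2015.

June 14, 2015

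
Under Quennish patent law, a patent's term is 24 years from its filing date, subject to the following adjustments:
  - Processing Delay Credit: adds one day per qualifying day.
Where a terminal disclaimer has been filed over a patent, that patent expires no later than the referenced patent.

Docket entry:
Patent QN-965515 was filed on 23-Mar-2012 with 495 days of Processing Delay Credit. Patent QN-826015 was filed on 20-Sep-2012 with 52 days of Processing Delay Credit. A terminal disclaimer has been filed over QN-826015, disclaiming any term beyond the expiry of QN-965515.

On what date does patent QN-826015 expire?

Natural term of QN-826015:
  Base: filing + 24 years → 20 September 2036.
  Processing Delay Credit: +52 days → 11 November 2036.
Expiry of referenced patent QN-965515:
  Base: filing + 24 years → 23 March 2036.
  Processing Delay Credit: +495 days → 31 July 2037.
Terminal disclaimer: QN-826015 expires on the earlier of 11 November 2036 and 31 July 2037.

November 11, 2036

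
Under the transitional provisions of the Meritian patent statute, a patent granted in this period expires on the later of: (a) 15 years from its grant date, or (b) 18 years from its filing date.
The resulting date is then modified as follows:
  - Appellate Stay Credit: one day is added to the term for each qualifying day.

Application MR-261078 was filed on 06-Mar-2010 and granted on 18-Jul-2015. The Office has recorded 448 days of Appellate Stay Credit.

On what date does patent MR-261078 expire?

(a) grant + 15 years → 18 July 2030.
(b) filing + 18 years → 6 March 2028.
Later of the two: 18 July 2030.
Appellate Stay Credit: +448 days → 9 October 2031.

2031-10-09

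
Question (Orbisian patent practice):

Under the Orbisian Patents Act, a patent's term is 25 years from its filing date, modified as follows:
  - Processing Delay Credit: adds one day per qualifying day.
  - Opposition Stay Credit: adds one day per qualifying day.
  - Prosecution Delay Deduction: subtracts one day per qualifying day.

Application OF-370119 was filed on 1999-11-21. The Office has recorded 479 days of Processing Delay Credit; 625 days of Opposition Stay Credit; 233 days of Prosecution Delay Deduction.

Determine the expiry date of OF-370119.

April 11, 2027

Base term: filing date + 25 years → 21 November 2024.
Processing Delay Credit: +479 days → 15 March 2026.
Opposition Stay Credit: +625 days → 30 November 2027.
Prosecution Delay Deduction: −233 days → 11 April 2027.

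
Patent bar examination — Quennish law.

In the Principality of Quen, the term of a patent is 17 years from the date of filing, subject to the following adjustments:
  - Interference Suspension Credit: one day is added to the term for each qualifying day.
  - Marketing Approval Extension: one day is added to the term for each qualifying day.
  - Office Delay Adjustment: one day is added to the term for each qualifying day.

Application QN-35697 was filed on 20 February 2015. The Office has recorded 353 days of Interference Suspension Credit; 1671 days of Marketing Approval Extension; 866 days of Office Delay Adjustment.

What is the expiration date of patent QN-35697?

Base term: filing date + 17 years → 20 February 2032.
Interference Suspension Credit: +353 days → 7 February 2033.
Marketing Approval Extension: +1671 days → 5 September 2037.
Office Delay Adjustment: +866 days → 19 January 2040.

January 19, 2040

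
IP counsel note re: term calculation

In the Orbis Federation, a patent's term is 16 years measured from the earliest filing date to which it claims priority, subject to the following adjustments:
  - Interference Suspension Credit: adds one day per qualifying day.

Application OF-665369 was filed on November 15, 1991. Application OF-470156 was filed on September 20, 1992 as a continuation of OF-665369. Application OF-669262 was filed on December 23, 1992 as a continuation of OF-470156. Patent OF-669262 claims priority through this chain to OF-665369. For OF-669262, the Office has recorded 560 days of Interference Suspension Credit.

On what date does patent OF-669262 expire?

May 28, 2009

Earliest priority filing: 15 November 1991.
Base term: 15 November 1991 + 16 years → 15 November 2007.
Interference Suspension Credit: +560 days → 28 May 2009.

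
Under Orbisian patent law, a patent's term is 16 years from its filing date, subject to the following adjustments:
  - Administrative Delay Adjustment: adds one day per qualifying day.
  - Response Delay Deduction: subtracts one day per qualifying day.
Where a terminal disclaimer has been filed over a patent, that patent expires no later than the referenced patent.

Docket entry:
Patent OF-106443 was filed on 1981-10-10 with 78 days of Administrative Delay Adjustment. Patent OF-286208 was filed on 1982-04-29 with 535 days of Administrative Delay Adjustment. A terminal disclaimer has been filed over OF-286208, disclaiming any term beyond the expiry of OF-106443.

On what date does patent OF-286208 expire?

Natural term of OF-286208:
  Base: filing + 16 years → 29 April 1998.
  Administrative Delay Adjustment: +535 days → 16 October 1999.
Expiry of referenced patent OF-106443:
  Base: filing + 16 years → 10 October 1997.
  Administrative Delay Adjustment: +78 days → 27 December 1997.
Terminal disclaimer: OF-286208 expires on the earlier of 16 October 1999 and 27 December 1997.

December 27, 1997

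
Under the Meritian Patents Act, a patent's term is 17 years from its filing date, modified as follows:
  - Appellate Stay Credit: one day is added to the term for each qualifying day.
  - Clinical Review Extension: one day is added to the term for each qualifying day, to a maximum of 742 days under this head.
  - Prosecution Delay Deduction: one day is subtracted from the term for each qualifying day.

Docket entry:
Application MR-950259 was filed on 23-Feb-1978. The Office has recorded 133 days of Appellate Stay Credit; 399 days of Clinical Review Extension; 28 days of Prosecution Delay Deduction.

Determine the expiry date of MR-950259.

Base term: filing date + 17 years → 23 February 1995.
Appellate Stay Credit: +133 days → 6 July 1995.
Clinical Review Extension: 399 days (within the 742-day cap) → +399 days → 8 August 1996.
Prosecution Delay Deduction: −28 days → 11 July 1996.

July 11, 1996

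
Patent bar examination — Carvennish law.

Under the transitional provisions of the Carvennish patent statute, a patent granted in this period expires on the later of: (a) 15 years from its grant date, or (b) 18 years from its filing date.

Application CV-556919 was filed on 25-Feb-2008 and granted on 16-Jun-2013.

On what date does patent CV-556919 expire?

(a) grant + 15 years → 16 June 2028.
(b) filing + 18 years → 25 February 2026.
Later of the two: 16 June 2028.

June 16, 2028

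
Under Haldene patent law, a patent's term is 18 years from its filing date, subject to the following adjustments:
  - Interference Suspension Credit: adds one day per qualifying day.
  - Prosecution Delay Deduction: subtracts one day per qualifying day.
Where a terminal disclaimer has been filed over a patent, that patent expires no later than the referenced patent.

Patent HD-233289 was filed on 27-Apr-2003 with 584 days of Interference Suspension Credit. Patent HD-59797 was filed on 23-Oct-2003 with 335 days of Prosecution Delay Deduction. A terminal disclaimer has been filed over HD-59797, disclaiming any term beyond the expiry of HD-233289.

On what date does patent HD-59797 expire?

2020-11-22

Natural term of HD-59797:
  Base: filing + 18 years → 23 October 2021.
  Prosecution Delay Deduction: −335 days → 22 November 2020.
Expiry of referenced patent HD-233289:
  Base: filing + 18 years → 27 April 2021.
  Interference Suspension Credit: +584 days → 2 December 2022.
Terminal disclaimer: HD-59797 expires on the earlier of 22 November 2020 and 2 December 2022.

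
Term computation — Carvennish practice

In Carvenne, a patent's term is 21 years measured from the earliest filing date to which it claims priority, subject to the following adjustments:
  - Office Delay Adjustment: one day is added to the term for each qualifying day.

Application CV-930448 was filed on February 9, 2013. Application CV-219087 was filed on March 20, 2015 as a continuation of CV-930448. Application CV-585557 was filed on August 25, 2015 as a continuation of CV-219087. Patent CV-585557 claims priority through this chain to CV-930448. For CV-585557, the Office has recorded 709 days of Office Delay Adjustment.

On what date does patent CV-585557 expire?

Earliest priority filing: 9 February 2013.
Base term: 9 February 2013 + 21 years → 9 February 2034.
Office Delay Adjustment: +709 days → 19 January 2036.

2036-01-19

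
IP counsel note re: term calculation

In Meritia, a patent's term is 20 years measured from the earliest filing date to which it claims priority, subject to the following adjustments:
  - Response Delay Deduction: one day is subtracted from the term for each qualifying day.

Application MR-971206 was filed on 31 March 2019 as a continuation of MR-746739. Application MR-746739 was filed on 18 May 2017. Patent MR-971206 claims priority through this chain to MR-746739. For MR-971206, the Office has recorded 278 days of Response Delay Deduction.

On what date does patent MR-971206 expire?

2036-08-13

Earliest priority filing: 18 May 2017.
Base term: 18 May 2017 + 20 years → 18 May 2037.
Response Delay Deduction: −278 days → 13 August 2036.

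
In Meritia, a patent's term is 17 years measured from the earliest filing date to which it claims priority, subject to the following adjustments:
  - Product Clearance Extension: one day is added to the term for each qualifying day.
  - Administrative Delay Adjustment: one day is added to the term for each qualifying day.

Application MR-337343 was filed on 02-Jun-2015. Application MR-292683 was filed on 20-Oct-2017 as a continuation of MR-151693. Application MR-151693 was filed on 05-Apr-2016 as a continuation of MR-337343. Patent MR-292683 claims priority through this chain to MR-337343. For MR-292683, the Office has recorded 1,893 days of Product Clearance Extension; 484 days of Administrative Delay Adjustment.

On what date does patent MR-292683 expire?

December 5, 2038

Earliest priority filing: 2 June 2015.
Base term: 2 June 2015 + 17 years → 2 June 2032.
Product Clearance Extension: +1893 days → 8 August 2037.
Administrative Delay Adjustment: +484 days → 5 December 2038.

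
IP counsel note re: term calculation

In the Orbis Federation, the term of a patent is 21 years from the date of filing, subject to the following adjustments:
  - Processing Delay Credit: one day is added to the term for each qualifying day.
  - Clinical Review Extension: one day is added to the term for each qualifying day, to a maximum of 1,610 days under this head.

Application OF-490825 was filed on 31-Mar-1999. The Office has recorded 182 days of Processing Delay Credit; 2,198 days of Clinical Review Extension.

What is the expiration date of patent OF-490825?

Base term: filing date + 21 years → 31 March 2020.
Processing Delay Credit: +182 days → 29 September 2020.
Clinical Review Extension: 2198 days claimed exceeds the 1610-day cap, so +1610 days → 25 February 2025.

2025-02-25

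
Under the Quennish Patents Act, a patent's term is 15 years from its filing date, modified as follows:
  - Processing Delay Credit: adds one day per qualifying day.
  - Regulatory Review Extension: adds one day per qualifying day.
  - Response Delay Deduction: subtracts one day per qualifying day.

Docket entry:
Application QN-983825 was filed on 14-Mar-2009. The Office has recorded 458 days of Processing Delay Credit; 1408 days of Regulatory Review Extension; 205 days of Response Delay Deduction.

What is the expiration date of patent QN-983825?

2028-09-30

Base term: filing date + 15 years → 14 March 2024.
Processing Delay Credit: +458 days → 15 June 2025.
Regulatory Review Extension: +1408 days → 23 April 2029.
Response Delay Deduction: −205 days → 30 September 2028.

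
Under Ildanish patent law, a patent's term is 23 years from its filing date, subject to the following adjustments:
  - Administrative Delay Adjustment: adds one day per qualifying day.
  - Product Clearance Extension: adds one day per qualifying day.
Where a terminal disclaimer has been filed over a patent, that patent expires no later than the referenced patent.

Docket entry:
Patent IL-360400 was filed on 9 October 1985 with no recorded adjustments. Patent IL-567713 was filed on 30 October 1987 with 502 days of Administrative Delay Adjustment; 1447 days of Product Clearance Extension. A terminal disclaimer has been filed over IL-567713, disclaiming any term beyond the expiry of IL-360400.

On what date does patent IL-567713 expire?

October 9, 2008

Natural term of IL-567713:
  Base: filing + 23 years → 30 October 2010.
  Administrative Delay Adjustment: +502 days → 15 March 2012.
  Product Clearance Extension: +1447 days → 1 March 2016.
Expiry of referenced patent IL-360400:
  Base: filing + 23 years → 9 October 2008.
Terminal disclaimer: IL-567713 expires on the earlier of 1 March 2016 and 9 October 2008.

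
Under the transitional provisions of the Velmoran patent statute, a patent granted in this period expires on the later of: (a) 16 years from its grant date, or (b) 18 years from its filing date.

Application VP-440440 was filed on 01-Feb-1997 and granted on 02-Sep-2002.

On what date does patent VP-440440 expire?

(a) grant + 16 years → 2 September 2018.
(b) filing + 18 years → 1 February 2015.
Later of the two: 2 September 2018.

2018-09-02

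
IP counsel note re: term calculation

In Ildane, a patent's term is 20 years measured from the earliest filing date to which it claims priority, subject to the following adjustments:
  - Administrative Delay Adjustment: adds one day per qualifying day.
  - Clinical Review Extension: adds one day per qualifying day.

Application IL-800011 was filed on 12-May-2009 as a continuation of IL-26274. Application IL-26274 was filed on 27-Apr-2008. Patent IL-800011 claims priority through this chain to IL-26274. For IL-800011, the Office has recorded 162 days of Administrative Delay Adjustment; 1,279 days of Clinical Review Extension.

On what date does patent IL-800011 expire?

Earliest priority filing: 27 April 2008.
Base term: 27 April 2008 + 20 years → 27 April 2028.
Administrative Delay Adjustment: +162 days → 6 October 2028.
Clinical Review Extension: +1279 days → 7 April 2032.

April 7, 2032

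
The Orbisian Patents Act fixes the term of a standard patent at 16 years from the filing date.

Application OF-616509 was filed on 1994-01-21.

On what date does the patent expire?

Filing date + 16 years → 21 January 2010.

January 21, 2010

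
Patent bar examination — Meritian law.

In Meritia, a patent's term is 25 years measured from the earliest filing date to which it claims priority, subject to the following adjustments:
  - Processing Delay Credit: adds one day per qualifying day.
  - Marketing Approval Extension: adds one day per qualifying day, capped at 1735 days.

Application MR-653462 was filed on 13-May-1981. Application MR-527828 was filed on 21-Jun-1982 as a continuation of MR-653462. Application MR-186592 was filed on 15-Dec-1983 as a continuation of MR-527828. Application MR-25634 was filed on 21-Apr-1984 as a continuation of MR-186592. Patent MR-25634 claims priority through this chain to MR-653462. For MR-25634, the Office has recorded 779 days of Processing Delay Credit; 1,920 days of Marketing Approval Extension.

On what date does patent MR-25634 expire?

2013-03-31

Earliest priority filing: 13 May 1981.
Base term: 13 May 1981 + 25 years → 13 May 2006.
Processing Delay Credit: +779 days → 30 June 2008.
Marketing Approval Extension: 1920 days claimed exceeds the 1735-day cap, so +1735 days → 31 March 2013.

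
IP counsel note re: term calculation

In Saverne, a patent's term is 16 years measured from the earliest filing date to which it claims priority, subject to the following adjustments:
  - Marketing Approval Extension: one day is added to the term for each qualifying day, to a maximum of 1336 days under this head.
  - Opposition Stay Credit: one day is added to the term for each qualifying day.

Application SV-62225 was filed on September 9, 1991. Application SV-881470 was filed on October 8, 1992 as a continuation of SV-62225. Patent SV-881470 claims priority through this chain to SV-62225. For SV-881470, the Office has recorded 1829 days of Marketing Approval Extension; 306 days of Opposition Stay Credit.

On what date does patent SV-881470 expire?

March 8, 2012

Earliest priority filing: 9 September 1991.
Base term: 9 September 1991 + 16 years → 9 September 2007.
Marketing Approval Extension: 1829 days claimed exceeds the 1336-day cap, so +1336 days → 7 May 2011.
Opposition Stay Credit: +306 days → 8 March 2012.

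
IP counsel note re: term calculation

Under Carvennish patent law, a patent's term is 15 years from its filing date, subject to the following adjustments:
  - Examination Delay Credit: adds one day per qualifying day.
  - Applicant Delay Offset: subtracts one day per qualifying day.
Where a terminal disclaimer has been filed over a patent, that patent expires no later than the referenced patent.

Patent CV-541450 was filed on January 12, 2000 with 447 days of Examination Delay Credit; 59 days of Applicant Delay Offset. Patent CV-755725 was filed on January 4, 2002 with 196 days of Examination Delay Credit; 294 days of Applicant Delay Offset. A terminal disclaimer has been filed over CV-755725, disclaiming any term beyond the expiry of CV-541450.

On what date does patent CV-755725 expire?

Natural term of CV-755725:
  Base: filing + 15 years → 4 January 2017.
  Examination Delay Credit: +196 days → 19 July 2017.
  Applicant Delay Offset: −294 days → 28 September 2016.
Expiry of referenced patent CV-541450:
  Base: filing + 15 years → 12 January 2015.
  Examination Delay Credit: +447 days → 3 April 2016.
  Applicant Delay Offset: −59 days → 4 February 2016.
Terminal disclaimer: CV-755725 expires on the earlier of 28 September 2016 and 4 February 2016.

February 4, 2016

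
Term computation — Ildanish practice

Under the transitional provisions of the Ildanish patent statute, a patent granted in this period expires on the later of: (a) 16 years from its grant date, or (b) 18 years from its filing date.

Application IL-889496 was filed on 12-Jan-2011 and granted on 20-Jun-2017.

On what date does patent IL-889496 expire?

June 20, 2033

(a) grant + 16 years → 20 June 2033.
(b) filing + 18 years → 12 January 2029.
Later of the two: 20 June 2033.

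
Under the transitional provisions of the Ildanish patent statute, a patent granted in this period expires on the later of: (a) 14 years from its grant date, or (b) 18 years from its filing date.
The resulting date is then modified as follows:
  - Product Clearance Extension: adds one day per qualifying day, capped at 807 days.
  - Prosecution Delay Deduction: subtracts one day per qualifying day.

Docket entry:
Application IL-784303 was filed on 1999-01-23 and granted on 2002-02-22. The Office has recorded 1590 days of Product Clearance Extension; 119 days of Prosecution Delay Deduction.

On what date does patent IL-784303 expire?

(a) grant + 14 years → 22 February 2016.
(b) filing + 18 years → 23 January 2017.
Later of the two: 23 January 2017.
Product Clearance Extension: 1590 days claimed exceeds the 807-day cap, so +807 days → 10 April 2019.
Prosecution Delay Deduction: −119 days → 12 December 2018.

2018-12-12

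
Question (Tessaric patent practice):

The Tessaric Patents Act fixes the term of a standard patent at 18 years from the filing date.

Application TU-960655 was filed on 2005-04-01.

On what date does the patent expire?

April 1, 2023

Filing date + 18 years → 1 April 2023.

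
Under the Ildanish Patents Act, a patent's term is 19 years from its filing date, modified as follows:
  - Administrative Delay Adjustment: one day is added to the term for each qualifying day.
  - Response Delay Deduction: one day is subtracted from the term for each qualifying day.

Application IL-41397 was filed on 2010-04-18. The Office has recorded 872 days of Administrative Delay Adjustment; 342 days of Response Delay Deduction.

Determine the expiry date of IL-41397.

2030-09-30

Base term: filing date + 19 years → 18 April 2029.
Administrative Delay Adjustment: +872 days → 7 September 2031.
Response Delay Deduction: −342 days → 30 September 2030.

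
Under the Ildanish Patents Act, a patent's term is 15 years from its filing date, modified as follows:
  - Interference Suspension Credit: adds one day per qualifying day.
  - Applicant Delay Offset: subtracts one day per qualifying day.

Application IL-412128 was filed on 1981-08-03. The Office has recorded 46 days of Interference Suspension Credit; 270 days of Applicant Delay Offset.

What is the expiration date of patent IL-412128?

Base term: filing date + 15 years → 3 August 1996.
Interference Suspension Credit: +46 days → 18 September 1996.
Applicant Delay Offset: −270 days → 23 December 1995.

December 23, 1995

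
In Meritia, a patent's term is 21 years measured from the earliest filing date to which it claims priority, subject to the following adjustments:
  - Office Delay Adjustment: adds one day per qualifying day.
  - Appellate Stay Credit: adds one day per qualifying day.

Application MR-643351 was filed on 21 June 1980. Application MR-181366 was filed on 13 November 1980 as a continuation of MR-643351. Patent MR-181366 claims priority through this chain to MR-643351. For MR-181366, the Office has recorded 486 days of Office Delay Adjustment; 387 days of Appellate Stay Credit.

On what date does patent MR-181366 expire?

Earliest priority filing: 21 June 1980.
Base term: 21 June 1980 + 21 years → 21 June 2001.
Office Delay Adjustment: +486 days → 20 October 2002.
Appellate Stay Credit: +387 days → 11 November 2003.

2003-11-11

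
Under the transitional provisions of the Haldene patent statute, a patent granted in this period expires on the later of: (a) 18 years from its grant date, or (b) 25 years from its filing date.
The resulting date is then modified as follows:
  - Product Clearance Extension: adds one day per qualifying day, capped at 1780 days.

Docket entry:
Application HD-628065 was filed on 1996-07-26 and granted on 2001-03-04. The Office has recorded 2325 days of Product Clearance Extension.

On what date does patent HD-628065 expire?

2026-06-10

(a) grant + 18 years → 4 March 2019.
(b) filing + 25 years → 26 July 2021.
Later of the two: 26 July 2021.
Product Clearance Extension: 2325 days claimed exceeds the 1780-day cap, so +1780 days → 10 June 2026.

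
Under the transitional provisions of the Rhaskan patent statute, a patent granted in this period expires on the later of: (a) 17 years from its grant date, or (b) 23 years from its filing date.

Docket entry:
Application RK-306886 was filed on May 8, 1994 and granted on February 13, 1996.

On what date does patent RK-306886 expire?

(a) grant + 17 years → 13 February 2013.
(b) filing + 23 years → 8 May 2017.
Later of the two: 8 May 2017.

2017-05-08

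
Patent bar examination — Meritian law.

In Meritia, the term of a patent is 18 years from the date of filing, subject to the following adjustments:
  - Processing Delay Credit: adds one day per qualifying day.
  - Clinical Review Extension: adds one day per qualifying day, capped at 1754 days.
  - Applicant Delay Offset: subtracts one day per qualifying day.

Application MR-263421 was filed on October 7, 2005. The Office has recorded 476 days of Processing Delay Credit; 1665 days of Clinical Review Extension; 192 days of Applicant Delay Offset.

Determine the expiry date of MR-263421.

February 6, 2029

Base term: filing date + 18 years → 7 October 2023.
Processing Delay Credit: +476 days → 25 January 2025.
Clinical Review Extension: 1665 days (within the 1754-day cap) → +1665 days → 17 August 2029.
Applicant Delay Offset: −192 days → 6 February 2029.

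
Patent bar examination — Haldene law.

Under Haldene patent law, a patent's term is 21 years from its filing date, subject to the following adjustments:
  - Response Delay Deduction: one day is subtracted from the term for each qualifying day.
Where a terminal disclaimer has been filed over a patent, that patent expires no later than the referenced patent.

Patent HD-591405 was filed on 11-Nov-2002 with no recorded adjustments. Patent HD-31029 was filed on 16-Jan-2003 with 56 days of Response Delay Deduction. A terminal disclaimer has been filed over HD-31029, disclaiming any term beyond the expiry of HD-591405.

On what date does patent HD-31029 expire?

2023-11-11

Natural term of HD-31029:
  Base: filing + 21 years → 16 January 2024.
  Response Delay Deduction: −56 days → 21 November 2023.
Expiry of referenced patent HD-591405:
  Base: filing + 21 years → 11 November 2023.
Terminal disclaimer: HD-31029 expires on the earlier of 21 November 2023 and 11 November 2023.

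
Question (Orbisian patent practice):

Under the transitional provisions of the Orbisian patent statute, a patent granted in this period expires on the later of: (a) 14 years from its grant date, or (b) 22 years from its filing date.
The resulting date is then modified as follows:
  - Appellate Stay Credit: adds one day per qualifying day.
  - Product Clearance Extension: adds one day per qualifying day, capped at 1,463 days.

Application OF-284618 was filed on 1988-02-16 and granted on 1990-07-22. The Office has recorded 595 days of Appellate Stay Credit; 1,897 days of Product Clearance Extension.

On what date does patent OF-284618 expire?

2015-10-06

(a) grant + 14 years → 22 July 2004.
(b) filing + 22 years → 16 February 2010.
Later of the two: 16 February 2010.
Appellate Stay Credit: +595 days → 4 October 2011.
Product Clearance Extension: 1897 days claimed exceeds the 1463-day cap, so +1463 days → 6 October 2015.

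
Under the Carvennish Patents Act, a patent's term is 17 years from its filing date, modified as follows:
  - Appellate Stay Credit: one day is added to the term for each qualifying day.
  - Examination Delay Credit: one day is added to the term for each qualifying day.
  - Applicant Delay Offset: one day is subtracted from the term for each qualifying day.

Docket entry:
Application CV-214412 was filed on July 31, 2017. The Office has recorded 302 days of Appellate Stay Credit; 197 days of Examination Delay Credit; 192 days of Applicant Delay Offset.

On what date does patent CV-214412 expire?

June 3, 2035

Base term: filing date + 17 years → 31 July 2034.
Appellate Stay Credit: +302 days → 29 May 2035.
Examination Delay Credit: +197 days → 12 December 2035.
Applicant Delay Offset: −192 days → 3 June 2035.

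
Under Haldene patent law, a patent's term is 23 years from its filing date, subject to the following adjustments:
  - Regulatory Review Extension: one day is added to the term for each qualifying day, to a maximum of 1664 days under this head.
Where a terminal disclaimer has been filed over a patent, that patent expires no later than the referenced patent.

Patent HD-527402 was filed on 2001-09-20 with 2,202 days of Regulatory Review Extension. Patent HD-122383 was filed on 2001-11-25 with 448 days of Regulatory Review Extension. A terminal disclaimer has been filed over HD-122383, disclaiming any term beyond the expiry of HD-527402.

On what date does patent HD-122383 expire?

February 16, 2026

Natural term of HD-122383:
  Base: filing + 23 years → 25 November 2024.
  Regulatory Review Extension: 448 days (within the 1664-day cap) → +448 days → 16 February 2026.
Expiry of referenced patent HD-527402:
  Base: filing + 23 years → 20 September 2024.
  Regulatory Review Extension: 2202 days claimed exceeds the 1664-day cap, so +1664 days → 11 April 2029.
Terminal disclaimer: HD-122383 expires on the earlier of 16 February 2026 and 11 April 2029.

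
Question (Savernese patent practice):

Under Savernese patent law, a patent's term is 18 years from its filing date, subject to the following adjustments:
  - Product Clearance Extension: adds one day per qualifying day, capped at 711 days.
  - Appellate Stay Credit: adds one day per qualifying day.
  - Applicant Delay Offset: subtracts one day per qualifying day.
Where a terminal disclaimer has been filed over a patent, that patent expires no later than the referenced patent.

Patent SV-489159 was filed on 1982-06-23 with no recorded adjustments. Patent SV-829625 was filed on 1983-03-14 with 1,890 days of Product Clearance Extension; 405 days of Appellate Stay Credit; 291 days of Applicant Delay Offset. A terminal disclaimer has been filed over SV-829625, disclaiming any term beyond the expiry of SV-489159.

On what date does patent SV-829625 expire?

2000-06-23

Natural term of SV-829625:
  Base: filing + 18 years → 14 March 2001.
  Product Clearance Extension: 1890 days claimed exceeds the 711-day cap, so +711 days → 23 February 2003.
  Appellate Stay Credit: +405 days → 3 April 2004.
  Applicant Delay Offset: −291 days → 17 June 2003.
Expiry of referenced patent SV-489159:
  Base: filing + 18 years → 23 June 2000.
Terminal disclaimer: SV-829625 expires on the earlier of 17 June 2003 and 23 June 2000.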